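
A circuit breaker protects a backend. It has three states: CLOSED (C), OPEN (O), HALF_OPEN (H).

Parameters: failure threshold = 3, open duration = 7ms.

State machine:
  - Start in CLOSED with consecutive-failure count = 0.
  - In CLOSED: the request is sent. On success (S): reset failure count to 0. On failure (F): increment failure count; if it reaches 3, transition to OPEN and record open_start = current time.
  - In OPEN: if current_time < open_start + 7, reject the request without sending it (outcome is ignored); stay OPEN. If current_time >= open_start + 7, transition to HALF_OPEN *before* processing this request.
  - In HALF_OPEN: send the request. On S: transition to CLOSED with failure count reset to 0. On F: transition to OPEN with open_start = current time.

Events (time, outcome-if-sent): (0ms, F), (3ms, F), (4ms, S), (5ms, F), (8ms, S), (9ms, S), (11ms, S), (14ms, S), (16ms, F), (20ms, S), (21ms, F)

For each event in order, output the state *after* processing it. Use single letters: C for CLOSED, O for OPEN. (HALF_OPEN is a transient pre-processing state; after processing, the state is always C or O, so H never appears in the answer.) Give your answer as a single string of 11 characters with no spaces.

Answer: CCCCCCCCCCC

Derivation:
State after each event:
  event#1 t=0ms outcome=F: state=CLOSED
  event#2 t=3ms outcome=F: state=CLOSED
  event#3 t=4ms outcome=S: state=CLOSED
  event#4 t=5ms outcome=F: state=CLOSED
  event#5 t=8ms outcome=S: state=CLOSED
  event#6 t=9ms outcome=S: state=CLOSED
  event#7 t=11ms outcome=S: state=CLOSED
  event#8 t=14ms outcome=S: state=CLOSED
  event#9 t=16ms outcome=F: state=CLOSED
  event#10 t=20ms outcome=S: state=CLOSED
  event#11 t=21ms outcome=F: state=CLOSED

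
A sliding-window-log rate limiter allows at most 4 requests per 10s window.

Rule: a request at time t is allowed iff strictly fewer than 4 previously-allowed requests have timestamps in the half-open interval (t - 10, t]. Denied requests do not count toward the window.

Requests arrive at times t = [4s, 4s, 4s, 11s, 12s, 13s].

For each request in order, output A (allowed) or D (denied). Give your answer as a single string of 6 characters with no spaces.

Tracking allowed requests in the window:
  req#1 t=4s: ALLOW
  req#2 t=4s: ALLOW
  req#3 t=4s: ALLOW
  req#4 t=11s: ALLOW
  req#5 t=12s: DENY
  req#6 t=13s: DENY

Answer: AAAADD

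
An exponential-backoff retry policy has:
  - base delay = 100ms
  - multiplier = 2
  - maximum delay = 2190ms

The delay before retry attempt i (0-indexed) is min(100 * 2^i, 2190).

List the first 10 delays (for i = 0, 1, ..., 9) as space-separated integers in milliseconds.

Answer: 100 200 400 800 1600 2190 2190 2190 2190 2190

Derivation:
Computing each delay:
  i=0: min(100*2^0, 2190) = 100
  i=1: min(100*2^1, 2190) = 200
  i=2: min(100*2^2, 2190) = 400
  i=3: min(100*2^3, 2190) = 800
  i=4: min(100*2^4, 2190) = 1600
  i=5: min(100*2^5, 2190) = 2190
  i=6: min(100*2^6, 2190) = 2190
  i=7: min(100*2^7, 2190) = 2190
  i=8: min(100*2^8, 2190) = 2190
  i=9: min(100*2^9, 2190) = 2190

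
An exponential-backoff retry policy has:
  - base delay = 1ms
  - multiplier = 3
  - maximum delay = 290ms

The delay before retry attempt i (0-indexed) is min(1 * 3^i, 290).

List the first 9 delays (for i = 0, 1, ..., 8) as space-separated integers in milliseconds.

Computing each delay:
  i=0: min(1*3^0, 290) = 1
  i=1: min(1*3^1, 290) = 3
  i=2: min(1*3^2, 290) = 9
  i=3: min(1*3^3, 290) = 27
  i=4: min(1*3^4, 290) = 81
  i=5: min(1*3^5, 290) = 243
  i=6: min(1*3^6, 290) = 290
  i=7: min(1*3^7, 290) = 290
  i=8: min(1*3^8, 290) = 290

Answer: 1 3 9 27 81 243 290 290 290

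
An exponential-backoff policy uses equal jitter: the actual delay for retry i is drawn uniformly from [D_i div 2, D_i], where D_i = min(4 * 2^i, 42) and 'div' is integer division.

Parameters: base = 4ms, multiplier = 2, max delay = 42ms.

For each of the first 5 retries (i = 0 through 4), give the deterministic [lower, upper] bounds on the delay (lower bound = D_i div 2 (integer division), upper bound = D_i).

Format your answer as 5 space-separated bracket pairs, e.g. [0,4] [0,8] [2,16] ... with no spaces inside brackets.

Computing bounds per retry:
  i=0: D_i=min(4*2^0,42)=4, bounds=[2,4]
  i=1: D_i=min(4*2^1,42)=8, bounds=[4,8]
  i=2: D_i=min(4*2^2,42)=16, bounds=[8,16]
  i=3: D_i=min(4*2^3,42)=32, bounds=[16,32]
  i=4: D_i=min(4*2^4,42)=42, bounds=[21,42]

Answer: [2,4] [4,8] [8,16] [16,32] [21,42]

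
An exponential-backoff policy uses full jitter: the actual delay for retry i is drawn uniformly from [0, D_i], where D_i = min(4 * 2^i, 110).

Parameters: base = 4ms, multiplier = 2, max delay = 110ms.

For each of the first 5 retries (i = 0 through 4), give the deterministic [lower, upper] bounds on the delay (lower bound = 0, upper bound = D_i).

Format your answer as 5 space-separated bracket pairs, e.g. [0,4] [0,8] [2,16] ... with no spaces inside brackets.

Answer: [0,4] [0,8] [0,16] [0,32] [0,64]

Derivation:
Computing bounds per retry:
  i=0: D_i=min(4*2^0,110)=4, bounds=[0,4]
  i=1: D_i=min(4*2^1,110)=8, bounds=[0,8]
  i=2: D_i=min(4*2^2,110)=16, bounds=[0,16]
  i=3: D_i=min(4*2^3,110)=32, bounds=[0,32]
  i=4: D_i=min(4*2^4,110)=64, bounds=[0,64]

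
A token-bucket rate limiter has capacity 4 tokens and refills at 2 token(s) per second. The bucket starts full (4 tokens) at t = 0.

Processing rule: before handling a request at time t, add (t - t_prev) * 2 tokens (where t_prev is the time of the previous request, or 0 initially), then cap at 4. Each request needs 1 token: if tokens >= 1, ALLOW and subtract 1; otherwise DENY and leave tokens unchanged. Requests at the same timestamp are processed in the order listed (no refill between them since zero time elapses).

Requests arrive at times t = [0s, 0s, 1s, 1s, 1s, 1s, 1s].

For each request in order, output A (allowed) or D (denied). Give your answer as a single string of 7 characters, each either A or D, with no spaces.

Answer: AAAAAAD

Derivation:
Simulating step by step:
  req#1 t=0s: ALLOW
  req#2 t=0s: ALLOW
  req#3 t=1s: ALLOW
  req#4 t=1s: ALLOW
  req#5 t=1s: ALLOW
  req#6 t=1s: ALLOW
  req#7 t=1s: DENY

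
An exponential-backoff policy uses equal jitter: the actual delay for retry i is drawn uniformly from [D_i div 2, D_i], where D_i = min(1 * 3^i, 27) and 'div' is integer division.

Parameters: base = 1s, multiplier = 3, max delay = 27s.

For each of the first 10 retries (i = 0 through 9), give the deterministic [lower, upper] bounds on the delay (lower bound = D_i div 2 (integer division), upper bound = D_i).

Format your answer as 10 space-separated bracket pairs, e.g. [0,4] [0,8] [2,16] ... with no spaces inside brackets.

Computing bounds per retry:
  i=0: D_i=min(1*3^0,27)=1, bounds=[0,1]
  i=1: D_i=min(1*3^1,27)=3, bounds=[1,3]
  i=2: D_i=min(1*3^2,27)=9, bounds=[4,9]
  i=3: D_i=min(1*3^3,27)=27, bounds=[13,27]
  i=4: D_i=min(1*3^4,27)=27, bounds=[13,27]
  i=5: D_i=min(1*3^5,27)=27, bounds=[13,27]
  i=6: D_i=min(1*3^6,27)=27, bounds=[13,27]
  i=7: D_i=min(1*3^7,27)=27, bounds=[13,27]
  i=8: D_i=min(1*3^8,27)=27, bounds=[13,27]
  i=9: D_i=min(1*3^9,27)=27, bounds=[13,27]

Answer: [0,1] [1,3] [4,9] [13,27] [13,27] [13,27] [13,27] [13,27] [13,27] [13,27]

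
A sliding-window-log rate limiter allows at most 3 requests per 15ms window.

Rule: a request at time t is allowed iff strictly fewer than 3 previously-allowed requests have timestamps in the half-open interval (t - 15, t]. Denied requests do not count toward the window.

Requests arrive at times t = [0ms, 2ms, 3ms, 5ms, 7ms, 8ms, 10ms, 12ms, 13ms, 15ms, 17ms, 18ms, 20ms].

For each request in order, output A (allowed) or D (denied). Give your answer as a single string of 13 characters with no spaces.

Answer: AAADDDDDDAAAD

Derivation:
Tracking allowed requests in the window:
  req#1 t=0ms: ALLOW
  req#2 t=2ms: ALLOW
  req#3 t=3ms: ALLOW
  req#4 t=5ms: DENY
  req#5 t=7ms: DENY
  req#6 t=8ms: DENY
  req#7 t=10ms: DENY
  req#8 t=12ms: DENY
  req#9 t=13ms: DENY
  req#10 t=15ms: ALLOW
  req#11 t=17ms: ALLOW
  req#12 t=18ms: ALLOW
  req#13 t=20ms: DENY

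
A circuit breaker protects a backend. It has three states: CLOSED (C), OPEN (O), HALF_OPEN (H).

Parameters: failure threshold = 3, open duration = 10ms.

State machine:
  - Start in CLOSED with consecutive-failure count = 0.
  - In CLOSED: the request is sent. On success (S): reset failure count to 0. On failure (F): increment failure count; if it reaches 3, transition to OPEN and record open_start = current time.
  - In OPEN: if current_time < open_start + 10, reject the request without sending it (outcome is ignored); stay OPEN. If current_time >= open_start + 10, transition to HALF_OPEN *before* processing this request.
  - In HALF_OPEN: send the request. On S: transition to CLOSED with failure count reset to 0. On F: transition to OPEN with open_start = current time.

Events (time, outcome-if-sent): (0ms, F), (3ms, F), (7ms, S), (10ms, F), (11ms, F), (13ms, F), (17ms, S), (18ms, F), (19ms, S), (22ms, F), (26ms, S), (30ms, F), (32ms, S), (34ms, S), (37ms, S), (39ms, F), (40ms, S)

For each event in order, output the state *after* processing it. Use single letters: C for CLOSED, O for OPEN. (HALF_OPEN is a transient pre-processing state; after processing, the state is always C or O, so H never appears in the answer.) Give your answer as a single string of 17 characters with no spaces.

State after each event:
  event#1 t=0ms outcome=F: state=CLOSED
  event#2 t=3ms outcome=F: state=CLOSED
  event#3 t=7ms outcome=S: state=CLOSED
  event#4 t=10ms outcome=F: state=CLOSED
  event#5 t=11ms outcome=F: state=CLOSED
  event#6 t=13ms outcome=F: state=OPEN
  event#7 t=17ms outcome=S: state=OPEN
  event#8 t=18ms outcome=F: state=OPEN
  event#9 t=19ms outcome=S: state=OPEN
  event#10 t=22ms outcome=F: state=OPEN
  event#11 t=26ms outcome=S: state=CLOSED
  event#12 t=30ms outcome=F: state=CLOSED
  event#13 t=32ms outcome=S: state=CLOSED
  event#14 t=34ms outcome=S: state=CLOSED
  event#15 t=37ms outcome=S: state=CLOSED
  event#16 t=39ms outcome=F: state=CLOSED
  event#17 t=40ms outcome=S: state=CLOSED

Answer: CCCCCOOOOOCCCCCCC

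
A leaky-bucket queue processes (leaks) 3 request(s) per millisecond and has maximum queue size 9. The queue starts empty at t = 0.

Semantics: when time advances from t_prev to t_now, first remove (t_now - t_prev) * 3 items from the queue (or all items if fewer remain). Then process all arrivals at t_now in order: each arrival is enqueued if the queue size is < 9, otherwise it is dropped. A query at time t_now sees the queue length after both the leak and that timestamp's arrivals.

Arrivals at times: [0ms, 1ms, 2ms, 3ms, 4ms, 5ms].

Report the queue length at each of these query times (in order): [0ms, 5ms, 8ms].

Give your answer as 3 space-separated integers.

Queue lengths at query times:
  query t=0ms: backlog = 1
  query t=5ms: backlog = 1
  query t=8ms: backlog = 0

Answer: 1 1 0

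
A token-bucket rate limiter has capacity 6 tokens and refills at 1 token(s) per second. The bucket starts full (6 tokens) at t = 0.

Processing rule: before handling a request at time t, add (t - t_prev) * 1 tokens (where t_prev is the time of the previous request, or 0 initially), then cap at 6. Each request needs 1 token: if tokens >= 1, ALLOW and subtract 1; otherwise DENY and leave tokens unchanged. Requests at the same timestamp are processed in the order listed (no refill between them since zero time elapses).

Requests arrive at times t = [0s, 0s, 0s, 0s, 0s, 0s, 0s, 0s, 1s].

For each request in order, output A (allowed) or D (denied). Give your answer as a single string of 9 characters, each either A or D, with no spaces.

Simulating step by step:
  req#1 t=0s: ALLOW
  req#2 t=0s: ALLOW
  req#3 t=0s: ALLOW
  req#4 t=0s: ALLOW
  req#5 t=0s: ALLOW
  req#6 t=0s: ALLOW
  req#7 t=0s: DENY
  req#8 t=0s: DENY
  req#9 t=1s: ALLOW

Answer: AAAAAADDA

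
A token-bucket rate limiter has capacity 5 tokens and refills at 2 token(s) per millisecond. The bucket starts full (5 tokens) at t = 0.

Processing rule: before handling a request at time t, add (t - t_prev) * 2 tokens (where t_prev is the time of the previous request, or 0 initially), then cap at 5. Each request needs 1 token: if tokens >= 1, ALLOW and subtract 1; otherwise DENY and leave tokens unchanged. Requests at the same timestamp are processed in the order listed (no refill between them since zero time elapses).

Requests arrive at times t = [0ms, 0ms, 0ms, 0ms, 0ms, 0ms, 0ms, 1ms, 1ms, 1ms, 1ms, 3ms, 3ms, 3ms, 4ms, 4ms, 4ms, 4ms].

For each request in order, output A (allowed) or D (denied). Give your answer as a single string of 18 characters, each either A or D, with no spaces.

Simulating step by step:
  req#1 t=0ms: ALLOW
  req#2 t=0ms: ALLOW
  req#3 t=0ms: ALLOW
  req#4 t=0ms: ALLOW
  req#5 t=0ms: ALLOW
  req#6 t=0ms: DENY
  req#7 t=0ms: DENY
  req#8 t=1ms: ALLOW
  req#9 t=1ms: ALLOW
  req#10 t=1ms: DENY
  req#11 t=1ms: DENY
  req#12 t=3ms: ALLOW
  req#13 t=3ms: ALLOW
  req#14 t=3ms: ALLOW
  req#15 t=4ms: ALLOW
  req#16 t=4ms: ALLOW
  req#17 t=4ms: ALLOW
  req#18 t=4ms: DENY

Answer: AAAAADDAADDAAAAAAD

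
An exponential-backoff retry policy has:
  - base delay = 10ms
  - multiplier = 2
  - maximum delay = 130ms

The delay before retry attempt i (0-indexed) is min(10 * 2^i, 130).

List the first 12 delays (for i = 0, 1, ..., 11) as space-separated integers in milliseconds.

Computing each delay:
  i=0: min(10*2^0, 130) = 10
  i=1: min(10*2^1, 130) = 20
  i=2: min(10*2^2, 130) = 40
  i=3: min(10*2^3, 130) = 80
  i=4: min(10*2^4, 130) = 130
  i=5: min(10*2^5, 130) = 130
  i=6: min(10*2^6, 130) = 130
  i=7: min(10*2^7, 130) = 130
  i=8: min(10*2^8, 130) = 130
  i=9: min(10*2^9, 130) = 130
  i=10: min(10*2^10, 130) = 130
  i=11: min(10*2^11, 130) = 130

Answer: 10 20 40 80 130 130 130 130 130 130 130 130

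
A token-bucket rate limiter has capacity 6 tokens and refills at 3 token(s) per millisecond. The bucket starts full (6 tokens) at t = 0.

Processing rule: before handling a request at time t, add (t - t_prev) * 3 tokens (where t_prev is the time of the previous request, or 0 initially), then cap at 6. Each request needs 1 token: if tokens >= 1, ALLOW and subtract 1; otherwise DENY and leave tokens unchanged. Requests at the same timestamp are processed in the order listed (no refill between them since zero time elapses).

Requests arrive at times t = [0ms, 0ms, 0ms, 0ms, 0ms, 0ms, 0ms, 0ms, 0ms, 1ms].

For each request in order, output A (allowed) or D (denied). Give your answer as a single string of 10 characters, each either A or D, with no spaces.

Simulating step by step:
  req#1 t=0ms: ALLOW
  req#2 t=0ms: ALLOW
  req#3 t=0ms: ALLOW
  req#4 t=0ms: ALLOW
  req#5 t=0ms: ALLOW
  req#6 t=0ms: ALLOW
  req#7 t=0ms: DENY
  req#8 t=0ms: DENY
  req#9 t=0ms: DENY
  req#10 t=1ms: ALLOW

Answer: AAAAAADDDA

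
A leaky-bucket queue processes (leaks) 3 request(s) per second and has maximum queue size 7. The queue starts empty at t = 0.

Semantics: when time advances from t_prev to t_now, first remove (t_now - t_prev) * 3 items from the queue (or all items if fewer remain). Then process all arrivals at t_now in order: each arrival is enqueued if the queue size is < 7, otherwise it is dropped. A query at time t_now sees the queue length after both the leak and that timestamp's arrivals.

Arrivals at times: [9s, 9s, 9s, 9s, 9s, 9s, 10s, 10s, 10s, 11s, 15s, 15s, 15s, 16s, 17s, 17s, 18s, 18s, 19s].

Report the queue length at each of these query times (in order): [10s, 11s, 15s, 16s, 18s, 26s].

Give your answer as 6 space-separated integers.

Answer: 6 4 3 1 2 0

Derivation:
Queue lengths at query times:
  query t=10s: backlog = 6
  query t=11s: backlog = 4
  query t=15s: backlog = 3
  query t=16s: backlog = 1
  query t=18s: backlog = 2
  query t=26s: backlog = 0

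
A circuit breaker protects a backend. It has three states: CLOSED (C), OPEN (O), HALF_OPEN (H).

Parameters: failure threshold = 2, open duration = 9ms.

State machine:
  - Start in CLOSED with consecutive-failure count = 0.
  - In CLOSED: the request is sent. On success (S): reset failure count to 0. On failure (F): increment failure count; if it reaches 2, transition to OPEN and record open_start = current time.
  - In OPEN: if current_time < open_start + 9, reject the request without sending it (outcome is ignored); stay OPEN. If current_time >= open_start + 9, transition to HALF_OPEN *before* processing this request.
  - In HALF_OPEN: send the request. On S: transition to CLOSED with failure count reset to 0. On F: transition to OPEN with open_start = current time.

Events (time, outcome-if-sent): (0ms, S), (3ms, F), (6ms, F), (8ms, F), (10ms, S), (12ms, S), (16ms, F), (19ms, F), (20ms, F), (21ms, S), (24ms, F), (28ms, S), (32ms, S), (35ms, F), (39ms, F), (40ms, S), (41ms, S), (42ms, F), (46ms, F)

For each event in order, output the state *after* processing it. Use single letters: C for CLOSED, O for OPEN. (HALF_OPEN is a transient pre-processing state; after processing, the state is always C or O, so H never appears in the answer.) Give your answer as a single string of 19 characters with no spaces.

State after each event:
  event#1 t=0ms outcome=S: state=CLOSED
  event#2 t=3ms outcome=F: state=CLOSED
  event#3 t=6ms outcome=F: state=OPEN
  event#4 t=8ms outcome=F: state=OPEN
  event#5 t=10ms outcome=S: state=OPEN
  event#6 t=12ms outcome=S: state=OPEN
  event#7 t=16ms outcome=F: state=OPEN
  event#8 t=19ms outcome=F: state=OPEN
  event#9 t=20ms outcome=F: state=OPEN
  event#10 t=21ms outcome=S: state=OPEN
  event#11 t=24ms outcome=F: state=OPEN
  event#12 t=28ms outcome=S: state=CLOSED
  event#13 t=32ms outcome=S: state=CLOSED
  event#14 t=35ms outcome=F: state=CLOSED
  event#15 t=39ms outcome=F: state=OPEN
  event#16 t=40ms outcome=S: state=OPEN
  event#17 t=41ms outcome=S: state=OPEN
  event#18 t=42ms outcome=F: state=OPEN
  event#19 t=46ms outcome=F: state=OPEN

Answer: CCOOOOOOOOOCCCOOOOO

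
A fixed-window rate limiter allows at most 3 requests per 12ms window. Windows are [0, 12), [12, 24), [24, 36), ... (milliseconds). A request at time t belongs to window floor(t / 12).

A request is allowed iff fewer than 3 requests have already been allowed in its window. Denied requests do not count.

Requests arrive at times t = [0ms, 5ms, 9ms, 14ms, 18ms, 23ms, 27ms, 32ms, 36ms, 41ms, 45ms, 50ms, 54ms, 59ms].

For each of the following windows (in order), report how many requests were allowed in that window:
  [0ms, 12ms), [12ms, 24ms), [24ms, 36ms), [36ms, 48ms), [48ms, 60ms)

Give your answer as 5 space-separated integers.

Processing requests:
  req#1 t=0ms (window 0): ALLOW
  req#2 t=5ms (window 0): ALLOW
  req#3 t=9ms (window 0): ALLOW
  req#4 t=14ms (window 1): ALLOW
  req#5 t=18ms (window 1): ALLOW
  req#6 t=23ms (window 1): ALLOW
  req#7 t=27ms (window 2): ALLOW
  req#8 t=32ms (window 2): ALLOW
  req#9 t=36ms (window 3): ALLOW
  req#10 t=41ms (window 3): ALLOW
  req#11 t=45ms (window 3): ALLOW
  req#12 t=50ms (window 4): ALLOW
  req#13 t=54ms (window 4): ALLOW
  req#14 t=59ms (window 4): ALLOW

Allowed counts by window: 3 3 2 3 3

Answer: 3 3 2 3 3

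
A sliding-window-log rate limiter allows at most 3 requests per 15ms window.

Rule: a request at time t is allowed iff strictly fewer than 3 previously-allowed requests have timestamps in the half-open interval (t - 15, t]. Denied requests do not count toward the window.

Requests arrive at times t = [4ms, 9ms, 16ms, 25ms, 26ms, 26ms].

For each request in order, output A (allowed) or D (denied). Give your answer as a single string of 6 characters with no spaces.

Tracking allowed requests in the window:
  req#1 t=4ms: ALLOW
  req#2 t=9ms: ALLOW
  req#3 t=16ms: ALLOW
  req#4 t=25ms: ALLOW
  req#5 t=26ms: ALLOW
  req#6 t=26ms: DENY

Answer: AAAAAD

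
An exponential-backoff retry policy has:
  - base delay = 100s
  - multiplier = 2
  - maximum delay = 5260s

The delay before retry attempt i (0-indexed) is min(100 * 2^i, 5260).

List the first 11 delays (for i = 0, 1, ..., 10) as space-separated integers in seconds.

Answer: 100 200 400 800 1600 3200 5260 5260 5260 5260 5260

Derivation:
Computing each delay:
  i=0: min(100*2^0, 5260) = 100
  i=1: min(100*2^1, 5260) = 200
  i=2: min(100*2^2, 5260) = 400
  i=3: min(100*2^3, 5260) = 800
  i=4: min(100*2^4, 5260) = 1600
  i=5: min(100*2^5, 5260) = 3200
  i=6: min(100*2^6, 5260) = 5260
  i=7: min(100*2^7, 5260) = 5260
  i=8: min(100*2^8, 5260) = 5260
  i=9: min(100*2^9, 5260) = 5260
  i=10: min(100*2^10, 5260) = 5260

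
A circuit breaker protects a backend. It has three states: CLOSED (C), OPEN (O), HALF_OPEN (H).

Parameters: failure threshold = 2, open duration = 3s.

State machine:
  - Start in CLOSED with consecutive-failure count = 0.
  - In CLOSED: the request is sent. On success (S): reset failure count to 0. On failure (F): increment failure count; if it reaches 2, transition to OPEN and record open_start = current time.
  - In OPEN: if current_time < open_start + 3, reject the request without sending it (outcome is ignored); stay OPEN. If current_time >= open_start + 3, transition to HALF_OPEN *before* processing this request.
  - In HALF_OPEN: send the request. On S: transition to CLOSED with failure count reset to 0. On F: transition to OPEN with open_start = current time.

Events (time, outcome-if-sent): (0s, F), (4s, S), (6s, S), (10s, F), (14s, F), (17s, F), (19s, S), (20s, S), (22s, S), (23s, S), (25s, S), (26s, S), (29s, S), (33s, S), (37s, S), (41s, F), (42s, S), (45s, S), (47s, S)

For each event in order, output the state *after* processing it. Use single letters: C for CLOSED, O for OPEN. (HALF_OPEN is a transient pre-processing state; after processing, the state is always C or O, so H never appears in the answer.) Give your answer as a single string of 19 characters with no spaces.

Answer: CCCCOOOCCCCCCCCCCCC

Derivation:
State after each event:
  event#1 t=0s outcome=F: state=CLOSED
  event#2 t=4s outcome=S: state=CLOSED
  event#3 t=6s outcome=S: state=CLOSED
  event#4 t=10s outcome=F: state=CLOSED
  event#5 t=14s outcome=F: state=OPEN
  event#6 t=17s outcome=F: state=OPEN
  event#7 t=19s outcome=S: state=OPEN
  event#8 t=20s outcome=S: state=CLOSED
  event#9 t=22s outcome=S: state=CLOSED
  event#10 t=23s outcome=S: state=CLOSED
  event#11 t=25s outcome=S: state=CLOSED
  event#12 t=26s outcome=S: state=CLOSED
  event#13 t=29s outcome=S: state=CLOSED
  event#14 t=33s outcome=S: state=CLOSED
  event#15 t=37s outcome=S: state=CLOSED
  event#16 t=41s outcome=F: state=CLOSED
  event#17 t=42s outcome=S: state=CLOSED
  event#18 t=45s outcome=S: state=CLOSED
  event#19 t=47s outcome=S: state=CLOSED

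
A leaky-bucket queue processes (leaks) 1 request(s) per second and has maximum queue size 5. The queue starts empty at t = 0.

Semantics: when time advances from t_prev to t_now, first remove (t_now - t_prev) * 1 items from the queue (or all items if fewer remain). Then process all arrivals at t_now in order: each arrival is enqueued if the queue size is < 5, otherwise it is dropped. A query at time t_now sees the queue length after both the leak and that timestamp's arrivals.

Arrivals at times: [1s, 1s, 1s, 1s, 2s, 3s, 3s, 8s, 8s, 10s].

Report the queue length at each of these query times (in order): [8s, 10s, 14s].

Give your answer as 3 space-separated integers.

Queue lengths at query times:
  query t=8s: backlog = 2
  query t=10s: backlog = 1
  query t=14s: backlog = 0

Answer: 2 1 0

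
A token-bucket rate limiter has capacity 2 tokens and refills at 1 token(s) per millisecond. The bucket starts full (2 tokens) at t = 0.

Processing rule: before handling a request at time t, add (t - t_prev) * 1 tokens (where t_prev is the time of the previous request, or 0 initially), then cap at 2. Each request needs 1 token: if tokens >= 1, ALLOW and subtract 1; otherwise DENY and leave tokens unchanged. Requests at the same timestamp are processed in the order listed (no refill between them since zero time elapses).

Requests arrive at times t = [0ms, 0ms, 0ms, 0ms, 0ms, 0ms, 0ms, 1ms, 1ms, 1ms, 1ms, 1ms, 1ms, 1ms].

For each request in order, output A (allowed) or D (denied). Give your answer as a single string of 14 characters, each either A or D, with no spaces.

Simulating step by step:
  req#1 t=0ms: ALLOW
  req#2 t=0ms: ALLOW
  req#3 t=0ms: DENY
  req#4 t=0ms: DENY
  req#5 t=0ms: DENY
  req#6 t=0ms: DENY
  req#7 t=0ms: DENY
  req#8 t=1ms: ALLOW
  req#9 t=1ms: DENY
  req#10 t=1ms: DENY
  req#11 t=1ms: DENY
  req#12 t=1ms: DENY
  req#13 t=1ms: DENY
  req#14 t=1ms: DENY

Answer: AADDDDDADDDDDD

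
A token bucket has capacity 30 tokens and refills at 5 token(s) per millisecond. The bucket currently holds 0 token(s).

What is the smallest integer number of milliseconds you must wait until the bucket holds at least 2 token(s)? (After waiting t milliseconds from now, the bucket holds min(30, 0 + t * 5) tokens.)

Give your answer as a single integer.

Need 0 + t * 5 >= 2, so t >= 2/5.
Smallest integer t = ceil(2/5) = 1.

Answer: 1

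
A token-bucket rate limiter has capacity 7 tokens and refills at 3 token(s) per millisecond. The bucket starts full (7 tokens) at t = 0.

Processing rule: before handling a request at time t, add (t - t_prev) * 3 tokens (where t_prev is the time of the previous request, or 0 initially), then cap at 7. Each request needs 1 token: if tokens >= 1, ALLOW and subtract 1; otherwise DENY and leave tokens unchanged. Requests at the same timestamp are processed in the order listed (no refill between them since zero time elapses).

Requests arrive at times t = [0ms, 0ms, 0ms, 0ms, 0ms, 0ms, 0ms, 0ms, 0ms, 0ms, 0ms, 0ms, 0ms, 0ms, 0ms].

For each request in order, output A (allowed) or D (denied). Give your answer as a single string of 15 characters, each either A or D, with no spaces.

Answer: AAAAAAADDDDDDDD

Derivation:
Simulating step by step:
  req#1 t=0ms: ALLOW
  req#2 t=0ms: ALLOW
  req#3 t=0ms: ALLOW
  req#4 t=0ms: ALLOW
  req#5 t=0ms: ALLOW
  req#6 t=0ms: ALLOW
  req#7 t=0ms: ALLOW
  req#8 t=0ms: DENY
  req#9 t=0ms: DENY
  req#10 t=0ms: DENY
  req#11 t=0ms: DENY
  req#12 t=0ms: DENY
  req#13 t=0ms: DENY
  req#14 t=0ms: DENY
  req#15 t=0ms: DENY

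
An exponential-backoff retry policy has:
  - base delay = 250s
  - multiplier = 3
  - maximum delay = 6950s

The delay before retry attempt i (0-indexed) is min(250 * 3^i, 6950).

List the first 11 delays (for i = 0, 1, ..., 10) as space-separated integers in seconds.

Answer: 250 750 2250 6750 6950 6950 6950 6950 6950 6950 6950

Derivation:
Computing each delay:
  i=0: min(250*3^0, 6950) = 250
  i=1: min(250*3^1, 6950) = 750
  i=2: min(250*3^2, 6950) = 2250
  i=3: min(250*3^3, 6950) = 6750
  i=4: min(250*3^4, 6950) = 6950
  i=5: min(250*3^5, 6950) = 6950
  i=6: min(250*3^6, 6950) = 6950
  i=7: min(250*3^7, 6950) = 6950
  i=8: min(250*3^8, 6950) = 6950
  i=9: min(250*3^9, 6950) = 6950
  i=10: min(250*3^10, 6950) = 6950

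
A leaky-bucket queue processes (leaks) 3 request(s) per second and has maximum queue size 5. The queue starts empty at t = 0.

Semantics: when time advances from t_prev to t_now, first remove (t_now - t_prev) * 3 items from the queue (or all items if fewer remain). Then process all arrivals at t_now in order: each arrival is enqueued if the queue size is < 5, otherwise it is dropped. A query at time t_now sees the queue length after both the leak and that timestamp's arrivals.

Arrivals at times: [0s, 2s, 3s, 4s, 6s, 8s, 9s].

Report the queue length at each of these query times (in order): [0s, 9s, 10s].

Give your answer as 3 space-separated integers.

Answer: 1 1 0

Derivation:
Queue lengths at query times:
  query t=0s: backlog = 1
  query t=9s: backlog = 1
  query t=10s: backlog = 0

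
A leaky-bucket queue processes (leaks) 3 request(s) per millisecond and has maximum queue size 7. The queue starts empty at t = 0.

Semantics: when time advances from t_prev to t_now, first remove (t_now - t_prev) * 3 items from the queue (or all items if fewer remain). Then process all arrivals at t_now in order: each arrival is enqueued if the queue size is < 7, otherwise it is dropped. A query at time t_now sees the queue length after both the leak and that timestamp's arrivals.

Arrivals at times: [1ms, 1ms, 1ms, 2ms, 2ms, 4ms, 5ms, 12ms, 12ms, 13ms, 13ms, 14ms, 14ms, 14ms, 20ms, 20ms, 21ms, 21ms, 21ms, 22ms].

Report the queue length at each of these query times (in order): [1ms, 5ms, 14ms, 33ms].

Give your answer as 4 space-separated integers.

Queue lengths at query times:
  query t=1ms: backlog = 3
  query t=5ms: backlog = 1
  query t=14ms: backlog = 3
  query t=33ms: backlog = 0

Answer: 3 1 3 0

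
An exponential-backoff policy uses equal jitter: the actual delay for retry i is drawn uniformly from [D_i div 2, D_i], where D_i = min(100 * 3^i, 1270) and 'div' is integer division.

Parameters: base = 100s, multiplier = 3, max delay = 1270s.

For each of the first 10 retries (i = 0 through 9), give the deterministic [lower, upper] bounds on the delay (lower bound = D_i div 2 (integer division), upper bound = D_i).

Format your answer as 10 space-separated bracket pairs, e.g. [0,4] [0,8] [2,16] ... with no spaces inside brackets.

Answer: [50,100] [150,300] [450,900] [635,1270] [635,1270] [635,1270] [635,1270] [635,1270] [635,1270] [635,1270]

Derivation:
Computing bounds per retry:
  i=0: D_i=min(100*3^0,1270)=100, bounds=[50,100]
  i=1: D_i=min(100*3^1,1270)=300, bounds=[150,300]
  i=2: D_i=min(100*3^2,1270)=900, bounds=[450,900]
  i=3: D_i=min(100*3^3,1270)=1270, bounds=[635,1270]
  i=4: D_i=min(100*3^4,1270)=1270, bounds=[635,1270]
  i=5: D_i=min(100*3^5,1270)=1270, bounds=[635,1270]
  i=6: D_i=min(100*3^6,1270)=1270, bounds=[635,1270]
  i=7: D_i=min(100*3^7,1270)=1270, bounds=[635,1270]
  i=8: D_i=min(100*3^8,1270)=1270, bounds=[635,1270]
  i=9: D_i=min(100*3^9,1270)=1270, bounds=[635,1270]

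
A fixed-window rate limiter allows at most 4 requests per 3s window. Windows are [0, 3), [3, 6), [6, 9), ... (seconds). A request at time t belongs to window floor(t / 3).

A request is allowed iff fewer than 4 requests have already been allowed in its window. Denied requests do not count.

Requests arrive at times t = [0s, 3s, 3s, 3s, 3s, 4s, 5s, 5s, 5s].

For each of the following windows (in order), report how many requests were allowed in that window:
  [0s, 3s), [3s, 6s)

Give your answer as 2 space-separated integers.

Answer: 1 4

Derivation:
Processing requests:
  req#1 t=0s (window 0): ALLOW
  req#2 t=3s (window 1): ALLOW
  req#3 t=3s (window 1): ALLOW
  req#4 t=3s (window 1): ALLOW
  req#5 t=3s (window 1): ALLOW
  req#6 t=4s (window 1): DENY
  req#7 t=5s (window 1): DENY
  req#8 t=5s (window 1): DENY
  req#9 t=5s (window 1): DENY

Allowed counts by window: 1 4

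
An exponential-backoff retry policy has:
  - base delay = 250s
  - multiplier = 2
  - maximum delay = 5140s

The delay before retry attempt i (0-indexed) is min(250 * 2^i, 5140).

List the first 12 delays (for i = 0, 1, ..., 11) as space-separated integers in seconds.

Computing each delay:
  i=0: min(250*2^0, 5140) = 250
  i=1: min(250*2^1, 5140) = 500
  i=2: min(250*2^2, 5140) = 1000
  i=3: min(250*2^3, 5140) = 2000
  i=4: min(250*2^4, 5140) = 4000
  i=5: min(250*2^5, 5140) = 5140
  i=6: min(250*2^6, 5140) = 5140
  i=7: min(250*2^7, 5140) = 5140
  i=8: min(250*2^8, 5140) = 5140
  i=9: min(250*2^9, 5140) = 5140
  i=10: min(250*2^10, 5140) = 5140
  i=11: min(250*2^11, 5140) = 5140

Answer: 250 500 1000 2000 4000 5140 5140 5140 5140 5140 5140 5140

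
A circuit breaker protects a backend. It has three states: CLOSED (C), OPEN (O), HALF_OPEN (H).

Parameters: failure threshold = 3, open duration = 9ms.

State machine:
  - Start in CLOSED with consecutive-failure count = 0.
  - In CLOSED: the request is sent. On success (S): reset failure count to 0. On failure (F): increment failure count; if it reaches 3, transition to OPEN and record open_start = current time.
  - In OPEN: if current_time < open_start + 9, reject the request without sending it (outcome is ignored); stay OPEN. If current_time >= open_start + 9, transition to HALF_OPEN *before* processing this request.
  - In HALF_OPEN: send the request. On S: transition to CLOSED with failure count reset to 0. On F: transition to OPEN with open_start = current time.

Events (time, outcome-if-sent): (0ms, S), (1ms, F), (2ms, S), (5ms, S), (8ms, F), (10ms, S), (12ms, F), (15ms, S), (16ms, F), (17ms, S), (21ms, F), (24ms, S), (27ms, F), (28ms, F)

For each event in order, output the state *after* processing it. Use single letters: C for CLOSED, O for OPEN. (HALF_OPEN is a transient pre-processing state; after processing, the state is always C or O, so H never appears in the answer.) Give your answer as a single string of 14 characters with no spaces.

State after each event:
  event#1 t=0ms outcome=S: state=CLOSED
  event#2 t=1ms outcome=F: state=CLOSED
  event#3 t=2ms outcome=S: state=CLOSED
  event#4 t=5ms outcome=S: state=CLOSED
  event#5 t=8ms outcome=F: state=CLOSED
  event#6 t=10ms outcome=S: state=CLOSED
  event#7 t=12ms outcome=F: state=CLOSED
  event#8 t=15ms outcome=S: state=CLOSED
  event#9 t=16ms outcome=F: state=CLOSED
  event#10 t=17ms outcome=S: state=CLOSED
  event#11 t=21ms outcome=F: state=CLOSED
  event#12 t=24ms outcome=S: state=CLOSED
  event#13 t=27ms outcome=F: state=CLOSED
  event#14 t=28ms outcome=F: state=CLOSED

Answer: CCCCCCCCCCCCCC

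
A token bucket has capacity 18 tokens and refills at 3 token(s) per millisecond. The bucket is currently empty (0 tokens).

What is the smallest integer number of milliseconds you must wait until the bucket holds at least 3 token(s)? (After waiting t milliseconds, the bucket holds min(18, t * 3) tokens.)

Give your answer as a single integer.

Need t * 3 >= 3, so t >= 3/3.
Smallest integer t = ceil(3/3) = 1.

Answer: 1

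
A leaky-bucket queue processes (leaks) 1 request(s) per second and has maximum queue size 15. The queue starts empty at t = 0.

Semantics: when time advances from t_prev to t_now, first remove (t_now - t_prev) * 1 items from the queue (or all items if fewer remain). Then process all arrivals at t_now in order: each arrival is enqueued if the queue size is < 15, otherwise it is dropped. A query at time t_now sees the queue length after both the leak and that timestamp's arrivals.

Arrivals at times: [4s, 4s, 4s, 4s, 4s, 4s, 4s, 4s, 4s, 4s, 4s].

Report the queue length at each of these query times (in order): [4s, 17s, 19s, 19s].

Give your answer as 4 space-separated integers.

Queue lengths at query times:
  query t=4s: backlog = 11
  query t=17s: backlog = 0
  query t=19s: backlog = 0
  query t=19s: backlog = 0

Answer: 11 0 0 0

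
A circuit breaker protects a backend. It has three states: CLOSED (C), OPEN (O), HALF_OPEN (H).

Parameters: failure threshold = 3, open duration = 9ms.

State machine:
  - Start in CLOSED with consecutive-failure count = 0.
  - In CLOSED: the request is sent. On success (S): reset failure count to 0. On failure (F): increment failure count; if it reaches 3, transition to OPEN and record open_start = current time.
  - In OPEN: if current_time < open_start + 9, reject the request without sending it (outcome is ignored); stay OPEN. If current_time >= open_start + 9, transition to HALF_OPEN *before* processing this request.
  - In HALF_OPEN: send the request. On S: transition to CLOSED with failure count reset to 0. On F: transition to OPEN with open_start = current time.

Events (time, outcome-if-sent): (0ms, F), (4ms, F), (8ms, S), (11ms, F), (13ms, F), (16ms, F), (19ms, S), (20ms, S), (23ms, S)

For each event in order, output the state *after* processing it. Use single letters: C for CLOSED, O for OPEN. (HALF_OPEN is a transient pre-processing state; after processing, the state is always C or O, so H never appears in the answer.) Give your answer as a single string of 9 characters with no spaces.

Answer: CCCCCOOOO

Derivation:
State after each event:
  event#1 t=0ms outcome=F: state=CLOSED
  event#2 t=4ms outcome=F: state=CLOSED
  event#3 t=8ms outcome=S: state=CLOSED
  event#4 t=11ms outcome=F: state=CLOSED
  event#5 t=13ms outcome=F: state=CLOSED
  event#6 t=16ms outcome=F: state=OPEN
  event#7 t=19ms outcome=S: state=OPEN
  event#8 t=20ms outcome=S: state=OPEN
  event#9 t=23ms outcome=S: state=OPEN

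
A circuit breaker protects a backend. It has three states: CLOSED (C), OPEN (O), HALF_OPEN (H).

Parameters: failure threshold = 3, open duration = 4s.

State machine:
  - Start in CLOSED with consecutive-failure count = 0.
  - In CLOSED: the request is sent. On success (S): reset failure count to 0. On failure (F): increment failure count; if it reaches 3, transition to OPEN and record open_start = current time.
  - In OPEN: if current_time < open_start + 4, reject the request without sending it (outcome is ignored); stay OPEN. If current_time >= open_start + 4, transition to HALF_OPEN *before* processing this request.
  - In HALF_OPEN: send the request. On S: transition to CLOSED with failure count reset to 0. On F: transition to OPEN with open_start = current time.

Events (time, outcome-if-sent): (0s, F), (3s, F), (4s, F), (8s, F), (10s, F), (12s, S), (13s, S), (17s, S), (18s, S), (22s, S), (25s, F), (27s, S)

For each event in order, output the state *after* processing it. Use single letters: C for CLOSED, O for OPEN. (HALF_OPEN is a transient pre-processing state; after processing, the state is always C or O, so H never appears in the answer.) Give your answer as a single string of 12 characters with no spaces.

State after each event:
  event#1 t=0s outcome=F: state=CLOSED
  event#2 t=3s outcome=F: state=CLOSED
  event#3 t=4s outcome=F: state=OPEN
  event#4 t=8s outcome=F: state=OPEN
  event#5 t=10s outcome=F: state=OPEN
  event#6 t=12s outcome=S: state=CLOSED
  event#7 t=13s outcome=S: state=CLOSED
  event#8 t=17s outcome=S: state=CLOSED
  event#9 t=18s outcome=S: state=CLOSED
  event#10 t=22s outcome=S: state=CLOSED
  event#11 t=25s outcome=F: state=CLOSED
  event#12 t=27s outcome=S: state=CLOSED

Answer: CCOOOCCCCCCC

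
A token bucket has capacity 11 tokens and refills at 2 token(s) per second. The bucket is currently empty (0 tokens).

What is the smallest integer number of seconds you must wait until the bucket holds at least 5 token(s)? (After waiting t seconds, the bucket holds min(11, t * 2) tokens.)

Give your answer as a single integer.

Answer: 3

Derivation:
Need t * 2 >= 5, so t >= 5/2.
Smallest integer t = ceil(5/2) = 3.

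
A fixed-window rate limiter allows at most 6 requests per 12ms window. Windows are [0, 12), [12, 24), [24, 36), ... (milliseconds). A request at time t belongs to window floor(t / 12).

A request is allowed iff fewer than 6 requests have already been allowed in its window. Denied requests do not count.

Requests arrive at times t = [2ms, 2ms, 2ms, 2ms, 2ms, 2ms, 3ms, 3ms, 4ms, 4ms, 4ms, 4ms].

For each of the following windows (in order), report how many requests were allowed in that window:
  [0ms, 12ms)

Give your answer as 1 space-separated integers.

Processing requests:
  req#1 t=2ms (window 0): ALLOW
  req#2 t=2ms (window 0): ALLOW
  req#3 t=2ms (window 0): ALLOW
  req#4 t=2ms (window 0): ALLOW
  req#5 t=2ms (window 0): ALLOW
  req#6 t=2ms (window 0): ALLOW
  req#7 t=3ms (window 0): DENY
  req#8 t=3ms (window 0): DENY
  req#9 t=4ms (window 0): DENY
  req#10 t=4ms (window 0): DENY
  req#11 t=4ms (window 0): DENY
  req#12 t=4ms (window 0): DENY

Allowed counts by window: 6

Answer: 6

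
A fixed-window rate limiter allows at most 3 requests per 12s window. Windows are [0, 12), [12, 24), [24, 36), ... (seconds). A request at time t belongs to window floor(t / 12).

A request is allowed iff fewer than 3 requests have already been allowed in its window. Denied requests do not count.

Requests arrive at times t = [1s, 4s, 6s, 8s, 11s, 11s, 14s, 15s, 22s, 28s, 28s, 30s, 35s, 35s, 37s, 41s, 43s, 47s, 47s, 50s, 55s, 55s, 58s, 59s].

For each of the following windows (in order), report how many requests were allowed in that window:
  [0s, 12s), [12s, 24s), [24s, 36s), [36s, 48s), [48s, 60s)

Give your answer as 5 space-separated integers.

Processing requests:
  req#1 t=1s (window 0): ALLOW
  req#2 t=4s (window 0): ALLOW
  req#3 t=6s (window 0): ALLOW
  req#4 t=8s (window 0): DENY
  req#5 t=11s (window 0): DENY
  req#6 t=11s (window 0): DENY
  req#7 t=14s (window 1): ALLOW
  req#8 t=15s (window 1): ALLOW
  req#9 t=22s (window 1): ALLOW
  req#10 t=28s (window 2): ALLOW
  req#11 t=28s (window 2): ALLOW
  req#12 t=30s (window 2): ALLOW
  req#13 t=35s (window 2): DENY
  req#14 t=35s (window 2): DENY
  req#15 t=37s (window 3): ALLOW
  req#16 t=41s (window 3): ALLOW
  req#17 t=43s (window 3): ALLOW
  req#18 t=47s (window 3): DENY
  req#19 t=47s (window 3): DENY
  req#20 t=50s (window 4): ALLOW
  req#21 t=55s (window 4): ALLOW
  req#22 t=55s (window 4): ALLOW
  req#23 t=58s (window 4): DENY
  req#24 t=59s (window 4): DENY

Allowed counts by window: 3 3 3 3 3

Answer: 3 3 3 3 3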